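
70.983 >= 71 False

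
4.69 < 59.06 True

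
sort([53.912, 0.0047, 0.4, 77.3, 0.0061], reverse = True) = [77.3, 53.912, 0.4, 0.0061, 0.0047]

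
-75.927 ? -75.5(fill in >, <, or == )<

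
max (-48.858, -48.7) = -48.7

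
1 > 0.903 True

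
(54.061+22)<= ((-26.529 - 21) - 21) False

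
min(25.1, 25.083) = 25.083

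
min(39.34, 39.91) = 39.34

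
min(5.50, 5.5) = 5.50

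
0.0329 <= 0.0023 False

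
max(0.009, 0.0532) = 0.0532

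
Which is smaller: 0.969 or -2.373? -2.373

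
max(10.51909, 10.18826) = 10.51909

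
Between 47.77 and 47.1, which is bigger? 47.77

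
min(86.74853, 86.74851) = 86.74851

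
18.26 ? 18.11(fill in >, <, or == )>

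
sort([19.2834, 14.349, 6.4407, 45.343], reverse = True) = [45.343, 19.2834, 14.349, 6.4407]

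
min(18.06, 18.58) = 18.06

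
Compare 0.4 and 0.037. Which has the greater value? 0.4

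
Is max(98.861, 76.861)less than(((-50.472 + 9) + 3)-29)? No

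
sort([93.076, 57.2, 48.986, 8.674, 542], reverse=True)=[542, 93.076, 57.2, 48.986, 8.674]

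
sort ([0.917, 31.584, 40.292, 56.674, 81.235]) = [0.917, 31.584, 40.292, 56.674, 81.235]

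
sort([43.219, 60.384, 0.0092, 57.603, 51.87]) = [0.0092, 43.219, 51.87, 57.603, 60.384]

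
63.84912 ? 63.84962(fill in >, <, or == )<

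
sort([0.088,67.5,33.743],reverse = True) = [67.5,33.743,0.088]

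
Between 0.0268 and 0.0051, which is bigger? 0.0268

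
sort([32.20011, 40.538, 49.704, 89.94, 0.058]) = [0.058, 32.20011, 40.538, 49.704, 89.94]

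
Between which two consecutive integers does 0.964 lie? 0 and 1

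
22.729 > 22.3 True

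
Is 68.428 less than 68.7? Yes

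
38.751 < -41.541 False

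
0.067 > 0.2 False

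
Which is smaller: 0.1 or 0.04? 0.04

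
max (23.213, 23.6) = 23.6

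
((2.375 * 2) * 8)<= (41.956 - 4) False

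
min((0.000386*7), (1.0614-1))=0.002702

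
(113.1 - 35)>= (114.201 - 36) False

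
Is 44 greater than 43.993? Yes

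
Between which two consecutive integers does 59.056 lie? 59 and 60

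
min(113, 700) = 113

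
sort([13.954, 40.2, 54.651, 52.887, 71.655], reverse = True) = [71.655, 54.651, 52.887, 40.2, 13.954]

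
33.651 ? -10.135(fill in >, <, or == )>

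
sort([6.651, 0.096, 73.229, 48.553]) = [0.096, 6.651, 48.553, 73.229]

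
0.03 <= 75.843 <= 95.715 True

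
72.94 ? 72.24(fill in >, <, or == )>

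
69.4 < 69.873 True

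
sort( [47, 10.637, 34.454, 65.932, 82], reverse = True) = [82, 65.932, 47, 34.454, 10.637]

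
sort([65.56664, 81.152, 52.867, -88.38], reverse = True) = [81.152, 65.56664, 52.867, -88.38]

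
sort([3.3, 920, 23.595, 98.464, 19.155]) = [3.3, 19.155, 23.595, 98.464, 920]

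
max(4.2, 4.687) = 4.687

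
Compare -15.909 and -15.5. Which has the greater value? -15.5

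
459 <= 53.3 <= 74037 False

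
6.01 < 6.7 True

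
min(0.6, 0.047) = 0.047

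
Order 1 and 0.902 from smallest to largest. 0.902, 1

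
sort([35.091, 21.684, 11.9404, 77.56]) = [11.9404, 21.684, 35.091, 77.56]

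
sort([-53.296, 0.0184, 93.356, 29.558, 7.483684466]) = [-53.296, 0.0184, 7.483684466, 29.558, 93.356]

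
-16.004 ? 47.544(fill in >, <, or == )<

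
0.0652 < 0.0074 False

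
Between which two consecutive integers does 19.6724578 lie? 19 and 20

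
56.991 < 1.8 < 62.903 False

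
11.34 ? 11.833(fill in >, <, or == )<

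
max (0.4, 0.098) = 0.4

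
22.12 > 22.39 False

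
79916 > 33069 True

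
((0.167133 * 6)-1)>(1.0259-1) False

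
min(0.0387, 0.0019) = 0.0019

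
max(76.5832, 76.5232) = 76.5832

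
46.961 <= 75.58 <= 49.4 False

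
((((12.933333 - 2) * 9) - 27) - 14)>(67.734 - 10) False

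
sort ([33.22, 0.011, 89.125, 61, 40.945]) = [0.011, 33.22, 40.945, 61, 89.125]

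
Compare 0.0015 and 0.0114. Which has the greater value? 0.0114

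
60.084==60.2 False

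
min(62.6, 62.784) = 62.6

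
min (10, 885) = 10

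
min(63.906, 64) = 63.906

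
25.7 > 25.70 False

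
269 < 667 True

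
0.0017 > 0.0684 False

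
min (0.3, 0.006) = 0.006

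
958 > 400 True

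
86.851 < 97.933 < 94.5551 False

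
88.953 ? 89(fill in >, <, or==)<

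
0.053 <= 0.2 True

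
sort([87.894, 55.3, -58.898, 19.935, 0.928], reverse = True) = [87.894, 55.3, 19.935, 0.928, -58.898]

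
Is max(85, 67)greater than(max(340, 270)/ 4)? No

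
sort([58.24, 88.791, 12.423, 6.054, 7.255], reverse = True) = [88.791, 58.24, 12.423, 7.255, 6.054]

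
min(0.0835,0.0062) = 0.0062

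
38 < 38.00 False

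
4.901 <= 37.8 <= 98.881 True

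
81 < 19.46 False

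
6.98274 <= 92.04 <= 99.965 True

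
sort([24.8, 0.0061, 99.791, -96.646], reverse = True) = [99.791, 24.8, 0.0061, -96.646]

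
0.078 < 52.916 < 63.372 True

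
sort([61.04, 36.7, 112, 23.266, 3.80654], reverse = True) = [112, 61.04, 36.7, 23.266, 3.80654]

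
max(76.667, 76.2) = 76.667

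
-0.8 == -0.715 False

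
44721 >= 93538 False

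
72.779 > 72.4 True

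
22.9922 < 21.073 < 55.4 False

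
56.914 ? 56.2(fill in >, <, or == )>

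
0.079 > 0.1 False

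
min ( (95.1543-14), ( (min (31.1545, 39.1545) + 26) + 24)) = 81.1543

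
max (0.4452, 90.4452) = 90.4452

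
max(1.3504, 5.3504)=5.3504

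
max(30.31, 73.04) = 73.04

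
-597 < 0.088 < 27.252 True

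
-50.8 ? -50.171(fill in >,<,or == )<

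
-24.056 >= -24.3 True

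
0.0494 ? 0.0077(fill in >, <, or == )>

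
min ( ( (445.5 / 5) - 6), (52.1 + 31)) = 83.1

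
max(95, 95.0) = 95.0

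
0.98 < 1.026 True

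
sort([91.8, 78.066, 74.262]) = [74.262, 78.066, 91.8]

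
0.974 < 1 True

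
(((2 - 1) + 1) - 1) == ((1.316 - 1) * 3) False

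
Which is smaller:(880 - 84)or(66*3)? (66*3)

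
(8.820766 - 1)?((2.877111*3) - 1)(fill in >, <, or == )>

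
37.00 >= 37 True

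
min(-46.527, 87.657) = -46.527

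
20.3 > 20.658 False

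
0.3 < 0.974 True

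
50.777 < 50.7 False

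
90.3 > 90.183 True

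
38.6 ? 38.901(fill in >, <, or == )<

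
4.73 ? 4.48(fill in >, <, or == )>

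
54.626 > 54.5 True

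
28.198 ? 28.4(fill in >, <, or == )<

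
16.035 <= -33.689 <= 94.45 False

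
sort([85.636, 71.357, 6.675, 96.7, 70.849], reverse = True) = [96.7, 85.636, 71.357, 70.849, 6.675]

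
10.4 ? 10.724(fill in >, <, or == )<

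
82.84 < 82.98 True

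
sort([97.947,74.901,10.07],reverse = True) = [97.947,74.901,10.07]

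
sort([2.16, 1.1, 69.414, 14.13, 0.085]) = [0.085, 1.1, 2.16, 14.13, 69.414]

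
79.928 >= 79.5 True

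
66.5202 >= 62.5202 True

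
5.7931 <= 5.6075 False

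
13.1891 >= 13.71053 False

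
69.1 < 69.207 True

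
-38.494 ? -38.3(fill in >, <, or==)<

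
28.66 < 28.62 False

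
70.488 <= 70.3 False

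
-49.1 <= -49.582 False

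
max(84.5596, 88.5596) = 88.5596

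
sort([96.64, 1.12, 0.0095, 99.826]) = [0.0095, 1.12, 96.64, 99.826]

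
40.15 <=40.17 True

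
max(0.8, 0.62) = 0.8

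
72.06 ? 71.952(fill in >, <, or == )>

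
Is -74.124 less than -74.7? No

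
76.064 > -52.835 True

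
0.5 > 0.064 True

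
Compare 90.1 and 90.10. They are equal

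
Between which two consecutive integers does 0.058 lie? 0 and 1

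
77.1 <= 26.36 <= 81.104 False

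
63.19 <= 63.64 True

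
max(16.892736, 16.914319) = 16.914319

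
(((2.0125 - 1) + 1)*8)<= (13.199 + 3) True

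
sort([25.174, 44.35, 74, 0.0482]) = [0.0482, 25.174, 44.35, 74]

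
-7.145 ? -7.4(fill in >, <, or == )>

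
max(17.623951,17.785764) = 17.785764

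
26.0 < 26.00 False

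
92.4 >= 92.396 True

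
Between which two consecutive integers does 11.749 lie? 11 and 12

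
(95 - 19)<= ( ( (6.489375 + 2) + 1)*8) False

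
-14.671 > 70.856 False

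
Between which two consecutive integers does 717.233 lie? 717 and 718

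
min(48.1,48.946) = 48.1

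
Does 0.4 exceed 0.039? Yes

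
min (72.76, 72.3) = 72.3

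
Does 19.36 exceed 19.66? No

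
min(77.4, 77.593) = 77.4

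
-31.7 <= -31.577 True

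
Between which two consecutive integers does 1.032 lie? 1 and 2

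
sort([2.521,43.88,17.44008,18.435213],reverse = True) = [43.88,18.435213,17.44008,2.521]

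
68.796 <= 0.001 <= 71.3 False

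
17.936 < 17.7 False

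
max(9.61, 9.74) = 9.74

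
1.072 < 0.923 False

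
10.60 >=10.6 True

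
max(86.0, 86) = 86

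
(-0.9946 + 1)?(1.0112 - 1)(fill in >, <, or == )<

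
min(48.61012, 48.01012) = 48.01012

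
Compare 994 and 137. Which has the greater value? 994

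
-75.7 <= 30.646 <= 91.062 True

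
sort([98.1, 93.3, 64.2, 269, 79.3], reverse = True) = [269, 98.1, 93.3, 79.3, 64.2]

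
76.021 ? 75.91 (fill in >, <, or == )>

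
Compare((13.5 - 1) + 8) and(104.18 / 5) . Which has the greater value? (104.18 / 5)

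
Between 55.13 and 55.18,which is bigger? 55.18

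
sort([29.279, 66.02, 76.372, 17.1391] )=[17.1391, 29.279, 66.02, 76.372]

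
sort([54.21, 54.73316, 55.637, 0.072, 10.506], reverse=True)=[55.637, 54.73316, 54.21, 10.506, 0.072]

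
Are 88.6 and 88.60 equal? Yes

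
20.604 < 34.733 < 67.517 True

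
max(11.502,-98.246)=11.502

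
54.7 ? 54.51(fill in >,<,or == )>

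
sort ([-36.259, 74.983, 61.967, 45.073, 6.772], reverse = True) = [74.983, 61.967, 45.073, 6.772, -36.259]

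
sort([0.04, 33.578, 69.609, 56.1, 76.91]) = [0.04, 33.578, 56.1, 69.609, 76.91]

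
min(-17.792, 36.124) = -17.792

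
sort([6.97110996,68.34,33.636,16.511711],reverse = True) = [68.34,33.636,16.511711,6.97110996]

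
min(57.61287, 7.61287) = 7.61287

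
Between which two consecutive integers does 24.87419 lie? 24 and 25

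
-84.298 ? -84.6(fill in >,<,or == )>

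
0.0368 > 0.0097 True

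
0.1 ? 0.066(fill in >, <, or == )>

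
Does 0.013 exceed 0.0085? Yes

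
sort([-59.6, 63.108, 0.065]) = [-59.6, 0.065, 63.108]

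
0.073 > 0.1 False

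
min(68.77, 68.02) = 68.02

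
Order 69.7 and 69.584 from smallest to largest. 69.584, 69.7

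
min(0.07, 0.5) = 0.07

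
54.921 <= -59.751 False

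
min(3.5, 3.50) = 3.5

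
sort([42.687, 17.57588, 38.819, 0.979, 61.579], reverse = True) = [61.579, 42.687, 38.819, 17.57588, 0.979]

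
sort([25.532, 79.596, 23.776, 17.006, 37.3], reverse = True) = [79.596, 37.3, 25.532, 23.776, 17.006]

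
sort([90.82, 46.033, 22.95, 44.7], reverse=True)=[90.82, 46.033, 44.7, 22.95]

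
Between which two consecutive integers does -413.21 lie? -414 and -413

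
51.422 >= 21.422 True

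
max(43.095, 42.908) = 43.095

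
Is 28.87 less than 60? Yes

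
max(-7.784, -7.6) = -7.6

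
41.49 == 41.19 False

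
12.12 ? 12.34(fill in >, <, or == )<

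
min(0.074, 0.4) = 0.074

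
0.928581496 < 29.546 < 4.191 False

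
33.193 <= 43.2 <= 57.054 True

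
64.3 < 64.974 True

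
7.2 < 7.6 True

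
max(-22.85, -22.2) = -22.2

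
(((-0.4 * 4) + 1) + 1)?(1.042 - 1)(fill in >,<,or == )>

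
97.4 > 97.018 True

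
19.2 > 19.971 False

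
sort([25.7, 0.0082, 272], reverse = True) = [272, 25.7, 0.0082]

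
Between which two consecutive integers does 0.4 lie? 0 and 1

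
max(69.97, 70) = 70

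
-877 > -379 False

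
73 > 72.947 True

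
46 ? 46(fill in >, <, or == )==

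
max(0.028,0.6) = 0.6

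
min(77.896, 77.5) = 77.5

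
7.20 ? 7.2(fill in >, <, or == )==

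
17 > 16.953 True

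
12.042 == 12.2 False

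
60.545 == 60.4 False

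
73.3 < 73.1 False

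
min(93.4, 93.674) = 93.4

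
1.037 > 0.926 True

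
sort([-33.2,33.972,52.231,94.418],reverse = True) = [94.418,52.231,33.972,-33.2]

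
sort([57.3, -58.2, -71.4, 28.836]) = [-71.4, -58.2, 28.836, 57.3]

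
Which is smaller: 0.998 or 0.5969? 0.5969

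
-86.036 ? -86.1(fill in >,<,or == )>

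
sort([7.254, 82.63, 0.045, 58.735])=[0.045, 7.254, 58.735, 82.63]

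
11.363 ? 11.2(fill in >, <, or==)>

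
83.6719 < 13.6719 False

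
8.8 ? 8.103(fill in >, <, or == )>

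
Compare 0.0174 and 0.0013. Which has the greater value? 0.0174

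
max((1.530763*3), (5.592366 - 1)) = 4.592366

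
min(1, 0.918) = 0.918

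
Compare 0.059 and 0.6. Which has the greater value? 0.6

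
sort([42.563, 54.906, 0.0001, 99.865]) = [0.0001, 42.563, 54.906, 99.865]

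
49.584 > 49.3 True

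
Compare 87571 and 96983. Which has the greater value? 96983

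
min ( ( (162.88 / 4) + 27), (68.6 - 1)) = 67.6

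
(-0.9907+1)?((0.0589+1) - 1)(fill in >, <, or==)<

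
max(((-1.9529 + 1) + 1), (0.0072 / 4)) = 0.0471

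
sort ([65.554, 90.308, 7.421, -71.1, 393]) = [-71.1, 7.421, 65.554, 90.308, 393]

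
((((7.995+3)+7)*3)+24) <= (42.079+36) True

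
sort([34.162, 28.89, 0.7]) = [0.7, 28.89, 34.162]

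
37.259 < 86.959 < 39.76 False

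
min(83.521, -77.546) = -77.546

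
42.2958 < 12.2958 False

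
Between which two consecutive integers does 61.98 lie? 61 and 62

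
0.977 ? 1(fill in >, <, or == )<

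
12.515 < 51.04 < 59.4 True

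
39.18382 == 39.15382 False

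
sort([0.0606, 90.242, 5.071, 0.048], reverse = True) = [90.242, 5.071, 0.0606, 0.048]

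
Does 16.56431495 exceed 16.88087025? No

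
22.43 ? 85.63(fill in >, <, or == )<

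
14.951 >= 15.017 False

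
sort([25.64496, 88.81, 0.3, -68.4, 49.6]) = [-68.4, 0.3, 25.64496, 49.6, 88.81]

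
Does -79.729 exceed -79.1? No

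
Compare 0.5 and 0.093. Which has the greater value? 0.5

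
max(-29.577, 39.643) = 39.643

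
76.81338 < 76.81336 False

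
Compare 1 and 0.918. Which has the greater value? 1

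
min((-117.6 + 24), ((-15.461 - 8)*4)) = -93.844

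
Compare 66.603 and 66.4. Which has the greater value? 66.603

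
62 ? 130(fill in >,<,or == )<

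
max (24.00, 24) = 24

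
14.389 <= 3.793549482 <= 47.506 False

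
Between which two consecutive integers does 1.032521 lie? 1 and 2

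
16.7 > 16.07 True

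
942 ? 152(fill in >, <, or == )>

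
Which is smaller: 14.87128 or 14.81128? 14.81128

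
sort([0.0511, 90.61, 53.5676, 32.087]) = [0.0511, 32.087, 53.5676, 90.61]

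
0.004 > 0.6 False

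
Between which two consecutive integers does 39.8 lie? 39 and 40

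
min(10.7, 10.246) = 10.246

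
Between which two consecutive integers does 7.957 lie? 7 and 8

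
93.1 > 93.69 False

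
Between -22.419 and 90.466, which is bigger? 90.466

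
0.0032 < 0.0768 True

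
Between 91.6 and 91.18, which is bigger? 91.6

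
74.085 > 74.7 False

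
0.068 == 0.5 False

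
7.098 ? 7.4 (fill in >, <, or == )<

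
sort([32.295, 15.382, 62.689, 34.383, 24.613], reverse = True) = [62.689, 34.383, 32.295, 24.613, 15.382]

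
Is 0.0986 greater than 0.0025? Yes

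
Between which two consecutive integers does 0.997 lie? 0 and 1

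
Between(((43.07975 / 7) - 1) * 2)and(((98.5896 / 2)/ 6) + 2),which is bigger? (((43.07975 / 7) - 1) * 2)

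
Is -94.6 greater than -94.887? Yes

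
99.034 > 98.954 True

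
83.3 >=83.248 True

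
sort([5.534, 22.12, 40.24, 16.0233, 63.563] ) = [5.534, 16.0233, 22.12, 40.24, 63.563]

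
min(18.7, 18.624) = 18.624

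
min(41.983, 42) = 41.983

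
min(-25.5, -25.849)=-25.849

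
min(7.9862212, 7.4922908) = 7.4922908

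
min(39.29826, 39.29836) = 39.29826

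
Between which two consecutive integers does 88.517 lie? 88 and 89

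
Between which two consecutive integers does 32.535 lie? 32 and 33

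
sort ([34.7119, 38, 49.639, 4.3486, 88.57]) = [4.3486, 34.7119, 38, 49.639, 88.57]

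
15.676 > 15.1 True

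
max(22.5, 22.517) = 22.517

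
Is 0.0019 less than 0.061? Yes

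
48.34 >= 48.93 False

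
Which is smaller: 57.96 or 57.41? 57.41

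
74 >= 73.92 True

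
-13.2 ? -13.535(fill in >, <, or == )>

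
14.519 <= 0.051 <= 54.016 False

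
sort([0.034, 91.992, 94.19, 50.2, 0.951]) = [0.034, 0.951, 50.2, 91.992, 94.19]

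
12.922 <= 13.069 True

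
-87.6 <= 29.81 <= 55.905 True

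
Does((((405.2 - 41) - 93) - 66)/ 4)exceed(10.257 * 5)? Yes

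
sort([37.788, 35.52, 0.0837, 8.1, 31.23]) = [0.0837, 8.1, 31.23, 35.52, 37.788]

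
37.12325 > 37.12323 True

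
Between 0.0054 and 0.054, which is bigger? 0.054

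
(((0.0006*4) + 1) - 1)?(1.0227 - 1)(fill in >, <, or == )<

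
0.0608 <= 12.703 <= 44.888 True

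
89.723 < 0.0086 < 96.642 False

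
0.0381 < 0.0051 False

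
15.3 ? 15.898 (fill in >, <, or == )<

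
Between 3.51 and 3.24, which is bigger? 3.51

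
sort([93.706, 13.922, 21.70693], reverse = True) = [93.706, 21.70693, 13.922]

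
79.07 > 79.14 False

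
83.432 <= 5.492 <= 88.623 False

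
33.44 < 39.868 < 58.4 True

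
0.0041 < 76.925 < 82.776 True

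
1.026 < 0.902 False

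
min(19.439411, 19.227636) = 19.227636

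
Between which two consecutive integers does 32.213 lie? 32 and 33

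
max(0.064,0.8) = 0.8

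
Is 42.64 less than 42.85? Yes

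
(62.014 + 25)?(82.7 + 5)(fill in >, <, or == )<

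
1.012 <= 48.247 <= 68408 True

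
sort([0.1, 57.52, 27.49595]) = [0.1, 27.49595, 57.52]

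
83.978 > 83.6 True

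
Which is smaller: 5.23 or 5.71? 5.23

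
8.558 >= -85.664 True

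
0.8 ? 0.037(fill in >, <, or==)>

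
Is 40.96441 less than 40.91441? No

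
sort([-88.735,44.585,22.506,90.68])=[-88.735,22.506,44.585,90.68]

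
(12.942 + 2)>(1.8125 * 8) True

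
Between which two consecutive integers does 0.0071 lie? 0 and 1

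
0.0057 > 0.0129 False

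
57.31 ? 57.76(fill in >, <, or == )<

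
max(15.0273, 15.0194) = 15.0273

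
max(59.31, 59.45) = 59.45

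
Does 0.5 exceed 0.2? Yes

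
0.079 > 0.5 False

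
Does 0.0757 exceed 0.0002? Yes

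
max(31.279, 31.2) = 31.279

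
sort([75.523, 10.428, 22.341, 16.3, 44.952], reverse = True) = [75.523, 44.952, 22.341, 16.3, 10.428]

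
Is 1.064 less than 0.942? No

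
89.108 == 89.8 False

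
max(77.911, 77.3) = 77.911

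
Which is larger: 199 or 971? 971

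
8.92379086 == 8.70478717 False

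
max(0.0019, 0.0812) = 0.0812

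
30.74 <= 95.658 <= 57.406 False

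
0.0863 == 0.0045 False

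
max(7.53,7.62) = 7.62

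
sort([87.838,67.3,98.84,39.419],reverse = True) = [98.84,87.838,67.3,39.419]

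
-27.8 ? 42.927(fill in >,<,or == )<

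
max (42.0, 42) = 42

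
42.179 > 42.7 False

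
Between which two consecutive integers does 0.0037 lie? 0 and 1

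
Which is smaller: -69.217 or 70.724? -69.217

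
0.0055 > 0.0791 False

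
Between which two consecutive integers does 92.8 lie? 92 and 93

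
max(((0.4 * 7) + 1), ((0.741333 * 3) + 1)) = 3.8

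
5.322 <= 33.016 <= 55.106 True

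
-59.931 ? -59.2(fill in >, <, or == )<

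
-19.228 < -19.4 False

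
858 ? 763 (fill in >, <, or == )>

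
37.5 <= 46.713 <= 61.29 True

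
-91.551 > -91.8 True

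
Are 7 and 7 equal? Yes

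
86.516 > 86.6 False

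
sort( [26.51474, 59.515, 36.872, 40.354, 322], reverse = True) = [322, 59.515, 40.354, 36.872, 26.51474]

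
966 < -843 False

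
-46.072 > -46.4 True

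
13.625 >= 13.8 False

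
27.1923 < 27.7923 True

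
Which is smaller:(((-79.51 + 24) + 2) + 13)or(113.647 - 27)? (((-79.51 + 24) + 2) + 13)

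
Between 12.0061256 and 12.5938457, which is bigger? 12.5938457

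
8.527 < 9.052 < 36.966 True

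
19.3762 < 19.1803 False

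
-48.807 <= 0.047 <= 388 True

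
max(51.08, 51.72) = 51.72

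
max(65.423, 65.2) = 65.423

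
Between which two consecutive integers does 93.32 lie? 93 and 94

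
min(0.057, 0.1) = 0.057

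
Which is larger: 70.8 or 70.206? 70.8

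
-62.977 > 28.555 False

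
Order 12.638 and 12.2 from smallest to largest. 12.2, 12.638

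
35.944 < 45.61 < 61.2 True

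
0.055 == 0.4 False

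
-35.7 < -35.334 True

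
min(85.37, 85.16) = 85.16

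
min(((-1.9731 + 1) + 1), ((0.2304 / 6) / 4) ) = 0.0096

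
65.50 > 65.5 False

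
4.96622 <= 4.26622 False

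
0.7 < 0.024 False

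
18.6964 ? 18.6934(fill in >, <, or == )>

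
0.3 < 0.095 False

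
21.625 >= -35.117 True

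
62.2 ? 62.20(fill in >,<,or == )==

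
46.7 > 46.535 True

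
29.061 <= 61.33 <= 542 True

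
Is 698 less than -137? No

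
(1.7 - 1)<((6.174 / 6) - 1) False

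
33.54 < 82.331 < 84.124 True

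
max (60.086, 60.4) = 60.4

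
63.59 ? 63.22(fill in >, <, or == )>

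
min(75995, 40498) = 40498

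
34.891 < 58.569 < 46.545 False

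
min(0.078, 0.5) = 0.078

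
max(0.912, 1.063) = 1.063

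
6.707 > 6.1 True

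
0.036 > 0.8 False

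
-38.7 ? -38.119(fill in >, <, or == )<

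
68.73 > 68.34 True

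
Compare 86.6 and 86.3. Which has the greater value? 86.6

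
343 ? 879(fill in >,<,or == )<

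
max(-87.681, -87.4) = -87.4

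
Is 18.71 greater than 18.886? No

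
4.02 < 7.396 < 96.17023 True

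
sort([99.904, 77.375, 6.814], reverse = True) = [99.904, 77.375, 6.814]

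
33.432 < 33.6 True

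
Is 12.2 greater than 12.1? Yes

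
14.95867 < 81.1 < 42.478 False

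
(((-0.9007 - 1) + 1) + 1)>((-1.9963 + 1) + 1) True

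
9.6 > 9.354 True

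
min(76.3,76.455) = 76.3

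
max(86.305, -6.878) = 86.305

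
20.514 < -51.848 False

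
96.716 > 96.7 True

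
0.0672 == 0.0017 False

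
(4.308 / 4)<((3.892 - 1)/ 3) False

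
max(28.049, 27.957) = 28.049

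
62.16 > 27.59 True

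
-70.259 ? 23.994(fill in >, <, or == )<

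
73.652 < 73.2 False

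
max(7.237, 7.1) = 7.237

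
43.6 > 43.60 False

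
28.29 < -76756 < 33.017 False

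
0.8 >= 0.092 True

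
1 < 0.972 False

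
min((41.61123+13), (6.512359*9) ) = 54.61123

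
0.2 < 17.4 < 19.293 True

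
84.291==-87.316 False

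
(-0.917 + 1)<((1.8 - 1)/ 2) True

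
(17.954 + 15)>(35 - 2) False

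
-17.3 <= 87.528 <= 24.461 False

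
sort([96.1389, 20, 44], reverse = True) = [96.1389, 44, 20]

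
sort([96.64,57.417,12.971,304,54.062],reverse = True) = [304,96.64,57.417,54.062,12.971]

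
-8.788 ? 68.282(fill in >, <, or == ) <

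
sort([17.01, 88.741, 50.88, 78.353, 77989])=[17.01, 50.88, 78.353, 88.741, 77989]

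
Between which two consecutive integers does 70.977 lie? 70 and 71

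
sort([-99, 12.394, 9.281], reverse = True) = [12.394, 9.281, -99]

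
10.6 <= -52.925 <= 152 False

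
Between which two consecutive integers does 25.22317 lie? 25 and 26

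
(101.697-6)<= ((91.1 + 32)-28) False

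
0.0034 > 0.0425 False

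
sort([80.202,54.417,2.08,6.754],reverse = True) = [80.202,54.417,6.754,2.08]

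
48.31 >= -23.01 True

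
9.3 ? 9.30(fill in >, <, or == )==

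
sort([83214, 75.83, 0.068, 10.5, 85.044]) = [0.068, 10.5, 75.83, 85.044, 83214]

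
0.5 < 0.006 False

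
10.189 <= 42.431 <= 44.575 True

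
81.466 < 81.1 False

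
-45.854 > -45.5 False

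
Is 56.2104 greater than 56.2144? No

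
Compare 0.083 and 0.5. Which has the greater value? 0.5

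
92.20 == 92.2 True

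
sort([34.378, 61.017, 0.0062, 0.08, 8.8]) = [0.0062, 0.08, 8.8, 34.378, 61.017]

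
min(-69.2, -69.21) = -69.21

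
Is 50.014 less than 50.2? Yes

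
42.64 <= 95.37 True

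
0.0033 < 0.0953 True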